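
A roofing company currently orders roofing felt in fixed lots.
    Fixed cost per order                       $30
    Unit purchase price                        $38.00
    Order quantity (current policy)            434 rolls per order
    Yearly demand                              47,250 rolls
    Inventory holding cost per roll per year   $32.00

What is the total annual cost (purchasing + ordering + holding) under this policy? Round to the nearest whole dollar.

$1,805,710

Orders/yr = 47,250/434 = 108.871; ordering cost = 108.871 × $30 = $3,266.13
Average inventory = 434/2 = 217; holding cost = 217 × $32 = $6,944.00
Purchase cost = D·C = 47,250 × 38 = $1,795,500.00
Total = $3,266.13 + $6,944.00 + $1,795,500.00 = $1,805,710.13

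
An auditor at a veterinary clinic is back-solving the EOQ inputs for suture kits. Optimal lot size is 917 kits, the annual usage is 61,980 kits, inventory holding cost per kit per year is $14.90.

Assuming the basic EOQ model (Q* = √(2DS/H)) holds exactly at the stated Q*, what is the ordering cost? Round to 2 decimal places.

Since Q* = (2DS/H)^½, squaring gives Q*²·H = 2DS.
S = Q²H / (2D) = 917² × 14.9 / (2 × 61,980) = 101.0749

$101.07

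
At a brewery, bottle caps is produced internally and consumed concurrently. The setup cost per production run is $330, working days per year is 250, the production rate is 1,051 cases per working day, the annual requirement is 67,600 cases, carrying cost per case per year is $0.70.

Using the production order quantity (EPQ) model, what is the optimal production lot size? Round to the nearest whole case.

9,264 cases

Daily demand d = 67,600/250 = 270.400; p = 1051; 1 − d/p = 0.74272
EPQ = √(2DS / (H(1 − d/p)))
    = √(2 × 67,600 × 330 / (0.7 × 0.74272)) ≈ 9,263.68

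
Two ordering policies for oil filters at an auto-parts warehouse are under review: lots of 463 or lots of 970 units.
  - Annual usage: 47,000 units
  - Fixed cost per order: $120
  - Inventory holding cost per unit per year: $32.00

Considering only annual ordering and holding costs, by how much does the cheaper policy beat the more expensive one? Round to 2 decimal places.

$1,745.01

TC(Q) = (D/Q)S + (Q/2)H
TC(463) = (47,000/463)×120 + (463/2)×32 = $19,589.43
TC(970) = (47,000/970)×120 + (970/2)×32 = $21,334.43
|ΔTC| = |$19,589.43 − $21,334.43| = $1,745.01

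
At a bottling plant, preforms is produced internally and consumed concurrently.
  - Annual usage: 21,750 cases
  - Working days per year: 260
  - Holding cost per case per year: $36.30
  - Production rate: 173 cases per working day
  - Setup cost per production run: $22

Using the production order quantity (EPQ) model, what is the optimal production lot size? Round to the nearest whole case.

d = 21,750/260 = 83.6538 cases/day;  effective holding cost H(1 − d/p) = 36.3·(1 − 83.6538/173) = 18.74720
Q* = √(2DS / H_eff) = √(2·21,750·22 / 18.74720) ≈ 225.94

226 cases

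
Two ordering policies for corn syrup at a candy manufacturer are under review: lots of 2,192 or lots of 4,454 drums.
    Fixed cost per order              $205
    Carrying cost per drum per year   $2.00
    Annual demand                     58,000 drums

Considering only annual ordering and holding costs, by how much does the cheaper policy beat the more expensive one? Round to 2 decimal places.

TC(Q) = (D/Q)S + (Q/2)H
TC(2,192) = (58,000/2,192)×205 + (2,192/2)×2 = $7,616.27
TC(4,454) = (58,000/4,454)×205 + (4,454/2)×2 = $7,123.51
|ΔTC| = |$7,616.27 − $7,123.51| = $492.76

$492.76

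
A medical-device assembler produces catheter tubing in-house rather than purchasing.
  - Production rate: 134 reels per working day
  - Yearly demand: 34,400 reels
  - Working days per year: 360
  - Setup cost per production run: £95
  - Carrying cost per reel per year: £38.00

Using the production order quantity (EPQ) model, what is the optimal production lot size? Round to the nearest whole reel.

774 reels

d = 34,400/360 = 95.5556 reels/day;  effective holding cost H(1 − d/p) = 38·(1 − 95.5556/134) = 10.90216
Q* = √(2DS / H_eff) = √(2·34,400·95 / 10.90216) ≈ 774.28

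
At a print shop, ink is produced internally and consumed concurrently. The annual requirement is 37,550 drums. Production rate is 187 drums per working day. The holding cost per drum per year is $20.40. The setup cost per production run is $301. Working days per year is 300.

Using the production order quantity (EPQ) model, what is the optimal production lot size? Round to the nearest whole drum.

1,831 drums

Daily demand d = 37,550/300 = 125.167; p = 187; 1 − d/p = 0.33066
EPQ = √(2DS / (H(1 − d/p)))
    = √(2 × 37,550 × 301 / (20.4 × 0.33066)) ≈ 1,830.62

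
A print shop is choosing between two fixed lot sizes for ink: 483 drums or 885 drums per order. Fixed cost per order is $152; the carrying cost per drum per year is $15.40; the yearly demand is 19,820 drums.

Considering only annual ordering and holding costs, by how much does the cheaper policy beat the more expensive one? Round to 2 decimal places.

$262.16

TC(Q) = (D/Q)S + (Q/2)H
TC(483) = (19,820/483)×152 + (483/2)×15.4 = $9,956.45
TC(885) = (19,820/885)×152 + (885/2)×15.4 = $10,218.61
Cheaper: Q = 483.  Difference = $262.16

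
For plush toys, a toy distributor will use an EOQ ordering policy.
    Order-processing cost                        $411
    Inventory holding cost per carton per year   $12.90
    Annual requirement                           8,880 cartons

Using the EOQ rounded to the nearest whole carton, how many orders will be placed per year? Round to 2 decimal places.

EOQ = √(2DS/H) = √(2 × 8,880 × 411 / 12.9)
    = √(565,841.86) ≈ 752.22 → Q = 752
N = D/Q = 8,880/752 ≈ 11.809 orders/yr

11.81 orders per year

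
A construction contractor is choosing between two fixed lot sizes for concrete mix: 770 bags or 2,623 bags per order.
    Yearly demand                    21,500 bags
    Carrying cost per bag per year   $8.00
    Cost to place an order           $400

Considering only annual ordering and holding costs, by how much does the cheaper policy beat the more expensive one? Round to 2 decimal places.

For each Q, cost = (D/Q)·S + (Q/2)·H.
TC(770) = (21,500/770)×400 + (770/2)×8 = $14,248.83
TC(2,623) = (21,500/2,623)×400 + (2,623/2)×8 = $13,770.69
Cheaper: Q = 2,623.  Difference = $478.14

$478.14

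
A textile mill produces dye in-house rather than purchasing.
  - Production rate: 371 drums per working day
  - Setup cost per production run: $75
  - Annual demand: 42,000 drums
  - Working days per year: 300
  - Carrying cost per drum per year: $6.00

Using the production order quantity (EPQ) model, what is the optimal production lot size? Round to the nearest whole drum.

Daily demand d = 42,000/300 = 140.000; p = 371; 1 − d/p = 0.62264
EPQ = √(2DS / (H(1 − d/p)))
    = √(2 × 42,000 × 75 / (6 × 0.62264)) ≈ 1,298.60

1,299 drums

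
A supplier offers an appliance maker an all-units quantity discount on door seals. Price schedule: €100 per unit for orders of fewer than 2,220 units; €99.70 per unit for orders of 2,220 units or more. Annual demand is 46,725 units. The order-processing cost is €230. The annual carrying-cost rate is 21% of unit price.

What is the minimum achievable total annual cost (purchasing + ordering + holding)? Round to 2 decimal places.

€4,686,563.45

H₁ = 21%×€100 = €21.0000;  H₂ = 21%×€99.70 = €20.9370
EOQ₁ = √(2×46,725×230/21.0000) = 1,011.68  (< 2,220, feasible at tier 1)
EOQ₂ = √(2×46,725×230/20.9370) = 1,013.20  (< 2,220 → use Q = 2,220 at tier-2 price)
TC(tier 1 (EOQ₁), Q≈1,011.7) = €4,693,745.32
TC(tier 2, Q≈2,220.0) = €4,686,563.45
Minimum at tier 2: €4,686,563.45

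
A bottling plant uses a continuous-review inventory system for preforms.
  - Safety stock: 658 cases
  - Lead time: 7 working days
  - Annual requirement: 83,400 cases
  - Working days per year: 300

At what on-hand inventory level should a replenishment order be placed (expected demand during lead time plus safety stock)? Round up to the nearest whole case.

Daily demand d = 83,400 / 300 = 278.000 cases/day
Demand during lead time = 278.000 × 7 = 1,946.00
Reorder point = 1,946.00 + 658 = 2,604.00 → round up

2,604 cases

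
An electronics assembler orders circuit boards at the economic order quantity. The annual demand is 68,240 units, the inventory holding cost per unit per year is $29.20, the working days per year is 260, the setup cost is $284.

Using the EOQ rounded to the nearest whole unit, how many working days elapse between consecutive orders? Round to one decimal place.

4.4 days

Optimal lot size Q* = (2 × 68,240 × $284 / $29.2)^½ ≈ 1,152.13 → Q = 1,152 units
Cycle time = (working days × Q)/D = (260 × 1,152) / 68,240 = 4.389 days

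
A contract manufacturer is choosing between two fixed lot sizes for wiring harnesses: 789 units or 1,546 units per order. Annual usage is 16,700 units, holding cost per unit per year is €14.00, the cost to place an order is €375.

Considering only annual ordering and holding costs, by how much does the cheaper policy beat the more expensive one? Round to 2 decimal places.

€1,412.51

Annual cost at Q: ordering D·S/Q plus holding Q·H/2.
TC(789) = (16,700/789)×375 + (789/2)×14 = €13,460.26
TC(1,546) = (16,700/1,546)×375 + (1,546/2)×14 = €14,872.78
Lots of 789 are cheaper by €1,412.51.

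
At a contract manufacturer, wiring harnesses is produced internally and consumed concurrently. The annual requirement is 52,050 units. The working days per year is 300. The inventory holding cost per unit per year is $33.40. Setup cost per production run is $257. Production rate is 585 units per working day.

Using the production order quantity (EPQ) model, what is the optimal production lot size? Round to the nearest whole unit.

d = 52,050/300 = 173.5000 units/day;  effective holding cost H(1 − d/p) = 33.4·(1 − 173.5000/585) = 23.49419
Q* = √(2DS / H_eff) = √(2·52,050·257 / 23.49419) ≈ 1,067.12

1,067 units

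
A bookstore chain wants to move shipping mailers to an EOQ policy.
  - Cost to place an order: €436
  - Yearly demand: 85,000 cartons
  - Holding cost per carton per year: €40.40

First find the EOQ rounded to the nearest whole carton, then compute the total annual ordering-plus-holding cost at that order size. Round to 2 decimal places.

€54,721.55

EOQ = √(2DS/H) = √(2 × 85,000 × 436 / 40.4)
    = √(1,834,653.47) ≈ 1,354.49 → Q = 1,354 cartons
Annual ordering cost = (D/Q)·S = (85,000/1,354) × 436 = €27,370.75
Annual holding cost  = (Q/2)·H = (1,354/2) × 40.4 = €27,350.80
Total = €27,370.75 + €27,350.80 = €54,721.55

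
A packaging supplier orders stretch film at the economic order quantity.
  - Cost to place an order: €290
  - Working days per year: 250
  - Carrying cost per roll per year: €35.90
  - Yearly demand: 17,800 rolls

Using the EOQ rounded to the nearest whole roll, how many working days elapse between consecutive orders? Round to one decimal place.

7.5 days

2DS/H = 2·17,800·290/35.9 = 287,576.60
EOQ = √287,576.60 ≈ 536.26 → Q = 536 rolls
T = Q/D × 250 days = 536/17,800 × 250 = 7.528 days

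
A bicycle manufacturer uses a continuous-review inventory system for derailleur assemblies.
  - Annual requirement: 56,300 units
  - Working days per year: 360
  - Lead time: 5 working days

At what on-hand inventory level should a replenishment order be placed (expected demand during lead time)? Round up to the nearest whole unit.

782 units

Daily demand d = 56,300 / 360 = 156.389 units/day
Demand during lead time = 156.389 × 5 = 781.94
Reorder point = 781.94 → round up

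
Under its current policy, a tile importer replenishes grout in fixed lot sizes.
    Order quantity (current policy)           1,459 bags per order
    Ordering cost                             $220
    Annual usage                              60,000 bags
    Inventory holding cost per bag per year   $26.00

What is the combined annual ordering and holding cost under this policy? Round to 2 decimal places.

Annual ordering cost = (D/Q)·S = (60,000/1,459) × 220 = $9,047.29
Annual holding cost  = (Q/2)·H = (1,459/2) × 26 = $18,967.00
Total = $9,047.29 + $18,967.00 = $28,014.29

$28,014.29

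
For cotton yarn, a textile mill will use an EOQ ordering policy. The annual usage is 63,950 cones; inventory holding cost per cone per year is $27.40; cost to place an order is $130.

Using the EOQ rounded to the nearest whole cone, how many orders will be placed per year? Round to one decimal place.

Optimal lot size Q* = (2 × 63,950 × $130 / $27.4)^½ ≈ 778.99 → Q = 779
N = D/Q = 63,950/779 ≈ 82.092 orders/yr

82.1 orders per year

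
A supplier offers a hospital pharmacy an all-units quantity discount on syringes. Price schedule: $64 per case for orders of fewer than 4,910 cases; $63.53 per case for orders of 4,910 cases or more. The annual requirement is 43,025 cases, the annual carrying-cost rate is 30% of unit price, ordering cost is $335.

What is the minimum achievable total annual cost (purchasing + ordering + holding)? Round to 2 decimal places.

H₁ = 30%×$64 = $19.2000;  H₂ = 30%×$63.53 = $19.0590
EOQ₁ = √(2×43,025×335/19.2000) = 1,225.31  (< 4,910, feasible at tier 1)
EOQ₂ = √(2×43,025×335/19.0590) = 1,229.84  (< 4,910 → use Q = 4,910 at tier-2 price)
TC(tier 1 (EOQ₁), Q≈1,225.3) = $2,777,126.02
TC(tier 2, Q≈4,910.0) = $2,783,103.61
Minimum at tier 1 (EOQ₁): $2,777,126.02

$2,777,126.02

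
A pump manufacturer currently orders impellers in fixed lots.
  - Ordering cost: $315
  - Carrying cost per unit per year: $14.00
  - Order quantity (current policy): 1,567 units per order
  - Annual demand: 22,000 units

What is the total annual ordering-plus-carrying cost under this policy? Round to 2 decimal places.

$15,391.46

Orders/yr = 22,000/1,567 = 14.040; ordering cost = 14.040 × $315 = $4,422.46
Average inventory = 1,567/2 = 783.5; holding cost = 783.5 × $14 = $10,969.00
Total = $4,422.46 + $10,969.00 = $15,391.46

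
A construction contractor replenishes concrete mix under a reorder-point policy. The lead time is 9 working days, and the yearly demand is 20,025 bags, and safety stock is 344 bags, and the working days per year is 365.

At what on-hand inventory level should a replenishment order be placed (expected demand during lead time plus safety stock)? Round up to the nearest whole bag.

Daily demand d = 20,025 / 365 = 54.863 bags/day
Demand during lead time = 54.863 × 9 = 493.77
Reorder point = 493.77 + 344 = 837.77 → round up

838 bags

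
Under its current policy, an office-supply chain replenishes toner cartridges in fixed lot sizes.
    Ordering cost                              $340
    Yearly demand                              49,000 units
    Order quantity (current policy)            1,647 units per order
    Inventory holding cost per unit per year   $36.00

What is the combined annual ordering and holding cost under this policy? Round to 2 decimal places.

$39,761.36

Annual ordering cost = (D/Q)·S = (49,000/1,647) × 340 = $10,115.36
Annual holding cost  = (Q/2)·H = (1,647/2) × 36 = $29,646.00
Total = $10,115.36 + $29,646.00 = $39,761.36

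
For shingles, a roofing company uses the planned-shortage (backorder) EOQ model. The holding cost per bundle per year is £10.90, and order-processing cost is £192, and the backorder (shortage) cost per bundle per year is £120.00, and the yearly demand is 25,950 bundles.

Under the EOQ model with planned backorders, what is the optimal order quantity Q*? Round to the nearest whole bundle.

999 bundles

Q* = √(2DS/H) · √((H + b)/b)
   = √(2 × 25,950 × 192 / 10.9) · √((10.9 + 120) / 120)
   = 956.139 × 1.0444 ≈ 998.62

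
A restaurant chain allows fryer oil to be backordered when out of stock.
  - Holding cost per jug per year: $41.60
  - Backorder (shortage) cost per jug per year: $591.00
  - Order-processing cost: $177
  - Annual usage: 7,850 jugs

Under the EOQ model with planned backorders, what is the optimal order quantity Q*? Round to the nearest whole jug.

Q* = √(2DS/H) · √((H + b)/b)
   = √(2 × 7,850 × 177 / 41.6) · √((41.6 + 591) / 591)
   = 258.458 × 1.0346 ≈ 267.40

267 jugs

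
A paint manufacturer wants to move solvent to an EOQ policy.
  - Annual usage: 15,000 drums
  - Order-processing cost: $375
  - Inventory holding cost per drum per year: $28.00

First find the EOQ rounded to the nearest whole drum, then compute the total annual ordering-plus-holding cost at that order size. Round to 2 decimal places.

2DS/H = 2·15,000·375/28 = 401,785.71
EOQ = √401,785.71 ≈ 633.87 → Q = 634 drums
Ordering: D/Q × S = 15,000/634 × $375 = $8,872.24
Holding:  Q/2 × H = 634/2 × $28 = $8,876.00
Total = $8,872.24 + $8,876.00 = $17,748.24

$17,748.24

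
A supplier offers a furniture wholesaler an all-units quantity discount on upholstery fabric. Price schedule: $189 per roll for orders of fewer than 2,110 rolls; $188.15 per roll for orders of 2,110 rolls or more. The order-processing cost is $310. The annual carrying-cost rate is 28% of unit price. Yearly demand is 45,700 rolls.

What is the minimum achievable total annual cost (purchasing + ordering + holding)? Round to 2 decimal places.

$8,660,748.73

H₁ = 28%×$189 = $52.9200;  H₂ = 28%×$188.15 = $52.6820
EOQ₁ = √(2×45,700×310/52.9200) = 731.72  (< 2,110, feasible at tier 1)
EOQ₂ = √(2×45,700×310/52.6820) = 733.37  (< 2,110 → use Q = 2,110 at tier-2 price)
TC(tier 1 (EOQ₁), Q≈731.7) = $8,676,022.54
TC(tier 2, Q≈2,110.0) = $8,660,748.73
Minimum at tier 2: $8,660,748.73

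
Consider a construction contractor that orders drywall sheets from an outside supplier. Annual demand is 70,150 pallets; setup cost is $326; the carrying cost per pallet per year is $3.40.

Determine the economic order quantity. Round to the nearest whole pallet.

2DS/H = 2·70,150·326/3.4 = 13,452,294.12
EOQ = √13,452,294.12 ≈ 3,667.74

3,668 pallets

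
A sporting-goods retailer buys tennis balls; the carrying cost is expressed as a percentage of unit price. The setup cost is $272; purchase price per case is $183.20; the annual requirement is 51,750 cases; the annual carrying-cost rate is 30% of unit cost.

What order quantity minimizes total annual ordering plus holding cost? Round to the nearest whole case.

H = i·C = 0.3 × $183.2 = $54.9600 per case-year
2DS/H = 2·51,750·272/54.96 = 512,227.07
EOQ = √512,227.07 ≈ 715.70

716 cases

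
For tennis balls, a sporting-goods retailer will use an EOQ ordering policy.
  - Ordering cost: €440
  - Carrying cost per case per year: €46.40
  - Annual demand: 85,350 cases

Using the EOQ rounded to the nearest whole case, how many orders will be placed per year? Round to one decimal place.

67.1 orders per year

2DS/H = 2·85,350·440/46.4 = 1,618,706.90
EOQ = √1,618,706.90 ≈ 1,272.28 → Q = 1,272
N = D/Q = 85,350/1,272 ≈ 67.099 orders/yr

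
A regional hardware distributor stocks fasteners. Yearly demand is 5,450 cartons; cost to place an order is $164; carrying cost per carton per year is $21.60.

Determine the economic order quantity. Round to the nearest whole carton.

Optimal lot size Q* = (2 × 5,450 × $164 / $21.6)^½ ≈ 287.68

288 cartons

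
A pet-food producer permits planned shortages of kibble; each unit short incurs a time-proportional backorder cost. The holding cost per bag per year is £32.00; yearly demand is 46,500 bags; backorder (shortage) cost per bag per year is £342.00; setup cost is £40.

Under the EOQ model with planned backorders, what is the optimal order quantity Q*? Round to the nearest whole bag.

Q* = √(2DS/H) · √((H + b)/b)
   = √(2 × 46,500 × 40 / 32) · √((32 + 342) / 342)
   = 340.955 × 1.0457 ≈ 356.55

357 bags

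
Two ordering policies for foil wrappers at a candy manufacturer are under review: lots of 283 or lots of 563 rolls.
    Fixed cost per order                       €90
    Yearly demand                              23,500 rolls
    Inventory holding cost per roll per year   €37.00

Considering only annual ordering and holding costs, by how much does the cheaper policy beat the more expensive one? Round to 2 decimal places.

For each Q, cost = (D/Q)·S + (Q/2)·H.
TC(283) = (23,500/283)×90 + (283/2)×37 = €12,709.00
TC(563) = (23,500/563)×90 + (563/2)×37 = €14,172.16
Lots of 283 are cheaper by €1,463.16.

€1,463.16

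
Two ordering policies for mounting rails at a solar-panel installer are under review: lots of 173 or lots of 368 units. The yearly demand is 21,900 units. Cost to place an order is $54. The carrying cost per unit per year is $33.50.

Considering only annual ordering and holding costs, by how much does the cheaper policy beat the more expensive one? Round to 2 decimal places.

TC(Q) = (D/Q)S + (Q/2)H
TC(173) = (21,900/173)×54 + (173/2)×33.5 = $9,733.59
TC(368) = (21,900/368)×54 + (368/2)×33.5 = $9,377.59
|ΔTC| = |$9,733.59 − $9,377.59| = $356.00

$356.00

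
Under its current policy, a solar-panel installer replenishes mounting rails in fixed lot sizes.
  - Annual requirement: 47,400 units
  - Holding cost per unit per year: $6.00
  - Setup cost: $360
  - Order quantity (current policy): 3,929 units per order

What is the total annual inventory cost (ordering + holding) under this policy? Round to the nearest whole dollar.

$16,130

Ordering: D/Q × S = 47,400/3,929 × $360 = $4,343.09
Holding:  Q/2 × H = 3,929/2 × $6 = $11,787.00
Total = $4,343.09 + $11,787.00 = $16,130.09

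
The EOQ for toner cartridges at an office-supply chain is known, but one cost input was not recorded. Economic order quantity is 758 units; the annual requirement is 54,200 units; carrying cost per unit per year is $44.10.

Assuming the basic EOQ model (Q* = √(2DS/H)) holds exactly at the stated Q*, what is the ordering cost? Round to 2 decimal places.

EOQ relation: Q² = 2DS/H, so rearrange for the unknown.
S = Q²H / (2D) = 758² × 44.1 / (2 × 54,200) = 233.7479

$233.75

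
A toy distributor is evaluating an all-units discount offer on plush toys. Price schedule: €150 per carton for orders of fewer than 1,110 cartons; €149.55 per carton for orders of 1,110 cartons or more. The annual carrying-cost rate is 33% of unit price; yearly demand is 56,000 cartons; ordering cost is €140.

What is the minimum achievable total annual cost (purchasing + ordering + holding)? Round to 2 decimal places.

€8,409,253.15

H₁ = 33%×€150 = €49.5000;  H₂ = 33%×€149.55 = €49.3515
EOQ₁ = √(2×56,000×140/49.5000) = 562.82  (< 1,110, feasible at tier 1)
EOQ₂ = √(2×56,000×140/49.3515) = 563.67  (< 1,110 → use Q = 1,110 at tier-2 price)
TC(tier 1 (EOQ₁), Q≈562.8) = €8,427,859.65
TC(tier 2, Q≈1,110.0) = €8,409,253.15
Minimum at tier 2: €8,409,253.15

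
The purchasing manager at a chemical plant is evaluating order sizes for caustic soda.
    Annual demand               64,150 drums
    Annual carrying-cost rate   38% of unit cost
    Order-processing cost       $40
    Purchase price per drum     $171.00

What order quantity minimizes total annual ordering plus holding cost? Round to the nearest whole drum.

281 drums

Carrying cost H = $171 × 38% = $64.9800/drum/yr
2DS/H = 2·64,150·40/64.98 = 78,978.15
EOQ = √78,978.15 ≈ 281.03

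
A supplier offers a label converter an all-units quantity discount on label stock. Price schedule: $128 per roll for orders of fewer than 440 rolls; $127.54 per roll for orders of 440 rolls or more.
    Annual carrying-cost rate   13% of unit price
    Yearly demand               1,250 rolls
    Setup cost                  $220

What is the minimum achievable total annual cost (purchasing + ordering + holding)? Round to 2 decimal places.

H₁ = 13%×$128 = $16.6400;  H₂ = 13%×$127.54 = $16.5802
EOQ₁ = √(2×1,250×220/16.6400) = 181.80  (< 440, feasible at tier 1)
EOQ₂ = √(2×1,250×220/16.5802) = 182.13  (< 440 → use Q = 440 at tier-2 price)
TC(tier 1 (EOQ₁), Q≈181.8) = $163,025.23
TC(tier 2, Q≈440.0) = $163,697.64
Minimum at tier 1 (EOQ₁): $163,025.23

$163,025.23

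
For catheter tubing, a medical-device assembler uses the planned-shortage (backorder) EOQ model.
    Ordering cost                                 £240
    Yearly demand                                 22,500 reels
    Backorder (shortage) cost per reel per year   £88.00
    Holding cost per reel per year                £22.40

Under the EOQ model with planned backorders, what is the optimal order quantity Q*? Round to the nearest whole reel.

778 reels

Basic EOQ = √(2·22,500·240/22.4) = 694.365
Backorder adjustment √((H+b)/b) = √((22.4+88)/88) = 1.1201
Q* = 694.365 × 1.1201 ≈ 777.73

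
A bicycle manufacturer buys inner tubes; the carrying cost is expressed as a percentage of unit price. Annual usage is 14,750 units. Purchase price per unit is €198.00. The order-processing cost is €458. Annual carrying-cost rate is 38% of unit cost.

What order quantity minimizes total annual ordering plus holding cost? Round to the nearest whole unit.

424 units

Carrying cost H = €198 × 38% = €75.2400/unit/yr
2DS/H = 2·14,750·458/75.24 = 179,572.04
EOQ = √179,572.04 ≈ 423.76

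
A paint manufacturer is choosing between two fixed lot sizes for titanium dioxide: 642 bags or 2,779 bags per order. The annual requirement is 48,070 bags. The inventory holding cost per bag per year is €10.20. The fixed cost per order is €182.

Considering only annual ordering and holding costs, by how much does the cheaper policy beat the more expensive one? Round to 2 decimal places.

€419.54

TC(Q) = (D/Q)S + (Q/2)H
TC(642) = (48,070/642)×182 + (642/2)×10.2 = €16,901.52
TC(2,779) = (48,070/2,779)×182 + (2,779/2)×10.2 = €17,321.06
|ΔTC| = |€16,901.52 − €17,321.06| = €419.54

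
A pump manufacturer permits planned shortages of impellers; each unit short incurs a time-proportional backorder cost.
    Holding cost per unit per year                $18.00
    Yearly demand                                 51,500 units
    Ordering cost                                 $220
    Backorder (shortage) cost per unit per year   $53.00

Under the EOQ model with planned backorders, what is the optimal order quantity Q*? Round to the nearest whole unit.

1,299 units

Q* = √(2DS/H) · √((H + b)/b)
   = √(2 × 51,500 × 220 / 18) · √((18 + 53) / 53)
   = 1,122.002 × 1.1574 ≈ 1,298.63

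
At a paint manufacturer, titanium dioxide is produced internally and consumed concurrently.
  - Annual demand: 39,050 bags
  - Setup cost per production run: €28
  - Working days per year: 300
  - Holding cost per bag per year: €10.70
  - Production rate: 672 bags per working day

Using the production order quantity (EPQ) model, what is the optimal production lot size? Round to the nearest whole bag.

503 bags

d = 39,050/300 = 130.1667 bags/day;  effective holding cost H(1 − d/p) = 10.7·(1 − 130.1667/672) = 8.62741
Q* = √(2DS / H_eff) = √(2·39,050·28 / 8.62741) ≈ 503.46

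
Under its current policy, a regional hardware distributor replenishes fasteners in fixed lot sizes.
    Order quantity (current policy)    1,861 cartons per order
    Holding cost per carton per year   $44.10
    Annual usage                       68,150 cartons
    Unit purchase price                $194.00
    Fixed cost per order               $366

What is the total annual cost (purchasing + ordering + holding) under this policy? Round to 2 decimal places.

Orders/yr = 68,150/1,861 = 36.620; ordering cost = 36.620 × $366 = $13,402.96
Average inventory = 1,861/2 = 930.5; holding cost = 930.5 × $44.1 = $41,035.05
Purchase cost = D·C = 68,150 × 194 = $13,221,100.00
Total = $13,402.96 + $41,035.05 + $13,221,100.00 = $13,275,538.01

$13,275,538.01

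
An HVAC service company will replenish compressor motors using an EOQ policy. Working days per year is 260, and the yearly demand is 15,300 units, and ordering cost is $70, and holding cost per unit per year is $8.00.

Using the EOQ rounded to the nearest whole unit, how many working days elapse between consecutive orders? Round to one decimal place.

2DS/H = 2·15,300·70/8 = 267,750.00
EOQ = √267,750.00 ≈ 517.45 → Q = 517 units
Cycle time = (working days × Q)/D = (260 × 517) / 15,300 = 8.786 days

8.8 days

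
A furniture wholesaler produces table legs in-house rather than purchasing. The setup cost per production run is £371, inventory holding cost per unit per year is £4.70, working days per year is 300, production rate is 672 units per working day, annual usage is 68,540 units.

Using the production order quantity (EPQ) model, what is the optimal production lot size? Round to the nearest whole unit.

4,049 units

d = 68,540/300 = 228.4667 units/day;  effective holding cost H(1 − d/p) = 4.7·(1 − 228.4667/672) = 3.10209
Q* = √(2DS / H_eff) = √(2·68,540·371 / 3.10209) ≈ 4,048.99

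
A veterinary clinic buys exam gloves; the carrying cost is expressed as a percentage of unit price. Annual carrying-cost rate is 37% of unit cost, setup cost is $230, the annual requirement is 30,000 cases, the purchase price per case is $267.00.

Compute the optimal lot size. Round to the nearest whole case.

Holding cost per case per year: H = 37% × $267 = $98.7900
2DS/H = 2·30,000·230/98.79 = 139,690.25
EOQ = √139,690.25 ≈ 373.75

374 cases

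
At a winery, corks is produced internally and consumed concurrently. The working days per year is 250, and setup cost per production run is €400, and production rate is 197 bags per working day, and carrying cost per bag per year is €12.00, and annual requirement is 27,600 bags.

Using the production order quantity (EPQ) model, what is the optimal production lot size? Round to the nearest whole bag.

Daily demand d = 27,600/250 = 110.400; p = 197; 1 − d/p = 0.43959
EPQ = √(2DS / (H(1 − d/p)))
    = √(2 × 27,600 × 400 / (12 × 0.43959)) ≈ 2,045.89

2,046 bags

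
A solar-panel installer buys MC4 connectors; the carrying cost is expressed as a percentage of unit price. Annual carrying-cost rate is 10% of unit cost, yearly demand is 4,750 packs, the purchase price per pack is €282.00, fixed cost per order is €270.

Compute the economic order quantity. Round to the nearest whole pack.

302 packs

Holding cost per pack per year: H = 10% × €282 = €28.2000
2DS/H = 2·4,750·270/28.2 = 90,957.45
EOQ = √90,957.45 ≈ 301.59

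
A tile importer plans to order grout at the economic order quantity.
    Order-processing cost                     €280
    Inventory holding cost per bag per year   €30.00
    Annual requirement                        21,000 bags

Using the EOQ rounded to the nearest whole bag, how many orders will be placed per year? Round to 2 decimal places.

33.55 orders per year

EOQ = √(2DS/H) = √(2 × 21,000 × 280 / 30)
    = √(392,000.00) ≈ 626.10 → Q = 626
Orders per year = D/Q = 21,000 / 626 = 33.546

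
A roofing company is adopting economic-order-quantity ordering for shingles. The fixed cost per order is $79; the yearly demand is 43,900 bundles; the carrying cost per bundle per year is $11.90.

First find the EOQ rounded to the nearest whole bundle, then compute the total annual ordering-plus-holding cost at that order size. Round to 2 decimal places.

EOQ = √(2DS/H) = √(2 × 43,900 × 79 / 11.9)
    = √(582,873.95) ≈ 763.46 → Q = 763 bundles
Annual ordering cost = (D/Q)·S = (43,900/763) × 79 = $4,545.35
Annual holding cost  = (Q/2)·H = (763/2) × 11.9 = $4,539.85
Total = $4,545.35 + $4,539.85 = $9,085.20

$9,085.20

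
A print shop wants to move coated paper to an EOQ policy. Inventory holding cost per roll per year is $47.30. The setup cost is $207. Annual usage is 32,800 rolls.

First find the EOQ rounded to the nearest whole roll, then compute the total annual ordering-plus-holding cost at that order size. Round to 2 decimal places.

$25,343.56

2DS/H = 2·32,800·207/47.3 = 287,086.68
EOQ = √287,086.68 ≈ 535.80 → Q = 536 rolls
Orders/yr = 32,800/536 = 61.194; ordering cost = 61.194 × $207 = $12,667.16
Average inventory = 536/2 = 268; holding cost = 268 × $47.3 = $12,676.40
Total = $12,667.16 + $12,676.40 = $25,343.56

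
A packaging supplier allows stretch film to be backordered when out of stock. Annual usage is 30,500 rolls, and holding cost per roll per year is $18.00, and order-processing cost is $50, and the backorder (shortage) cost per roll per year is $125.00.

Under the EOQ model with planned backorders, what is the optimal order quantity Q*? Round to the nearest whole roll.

440 rolls

Basic EOQ = √(2·30,500·50/18) = 411.636
Backorder adjustment √((H+b)/b) = √((18+125)/125) = 1.0696
Q* = 411.636 × 1.0696 ≈ 440.28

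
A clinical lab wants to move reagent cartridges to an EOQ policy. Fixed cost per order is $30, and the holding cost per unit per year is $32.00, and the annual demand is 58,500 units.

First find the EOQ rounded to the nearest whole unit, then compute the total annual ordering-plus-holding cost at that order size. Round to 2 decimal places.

$10,598.11

Q* = √(2·D·S / H) = √(2·58,500·30 / 32) = √109,687.5 ≈ 331.19 → Q = 331 units
Ordering: D/Q × S = 58,500/331 × $30 = $5,302.11
Holding:  Q/2 × H = 331/2 × $32 = $5,296.00
Total = $5,302.11 + $5,296.00 = $10,598.11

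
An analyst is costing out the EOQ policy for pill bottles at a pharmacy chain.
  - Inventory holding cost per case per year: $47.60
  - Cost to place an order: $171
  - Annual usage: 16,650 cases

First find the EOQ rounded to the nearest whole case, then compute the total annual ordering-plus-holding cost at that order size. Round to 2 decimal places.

Optimal lot size Q* = (2 × 16,650 × $171 / $47.6)^½ ≈ 345.87 → Q = 346 cases
Annual ordering cost = (D/Q)·S = (16,650/346) × 171 = $8,228.76
Annual holding cost  = (Q/2)·H = (346/2) × 47.6 = $8,234.80
Total = $8,228.76 + $8,234.80 = $16,463.56

$16,463.56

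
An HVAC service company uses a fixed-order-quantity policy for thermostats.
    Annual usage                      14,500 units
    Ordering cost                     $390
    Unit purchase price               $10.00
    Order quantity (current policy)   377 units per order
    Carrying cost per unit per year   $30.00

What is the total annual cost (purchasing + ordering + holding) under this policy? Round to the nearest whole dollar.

Orders/yr = 14,500/377 = 38.462; ordering cost = 38.462 × $390 = $15,000.00
Average inventory = 377/2 = 188.5; holding cost = 188.5 × $30 = $5,655.00
Purchase cost = D·C = 14,500 × 10 = $145,000.00
Total = $15,000.00 + $5,655.00 + $145,000.00 = $165,655.00

$165,655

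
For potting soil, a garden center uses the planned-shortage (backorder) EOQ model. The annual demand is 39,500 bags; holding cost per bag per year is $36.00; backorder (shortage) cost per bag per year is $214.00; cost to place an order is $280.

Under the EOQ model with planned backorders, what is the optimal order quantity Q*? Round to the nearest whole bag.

Q* = √(2DS/H) · √((H + b)/b)
   = √(2 × 39,500 × 280 / 36) · √((36 + 214) / 214)
   = 783.865 × 1.0808 ≈ 847.24

847 bags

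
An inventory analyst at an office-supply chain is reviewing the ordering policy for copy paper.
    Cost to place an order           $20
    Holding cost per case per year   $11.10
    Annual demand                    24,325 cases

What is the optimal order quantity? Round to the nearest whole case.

Q* = √(2·D·S / H) = √(2·24,325·20 / 11.1) = √87,657.7 ≈ 296.07

296 cases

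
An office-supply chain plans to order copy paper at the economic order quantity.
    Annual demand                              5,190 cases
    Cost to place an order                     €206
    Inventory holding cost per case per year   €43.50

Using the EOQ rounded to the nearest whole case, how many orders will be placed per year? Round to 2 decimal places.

EOQ = √(2DS/H) = √(2 × 5,190 × 206 / 43.5)
    = √(49,155.86) ≈ 221.71 → Q = 222
N = D/Q = 5,190/222 ≈ 23.378 orders/yr

23.38 orders per year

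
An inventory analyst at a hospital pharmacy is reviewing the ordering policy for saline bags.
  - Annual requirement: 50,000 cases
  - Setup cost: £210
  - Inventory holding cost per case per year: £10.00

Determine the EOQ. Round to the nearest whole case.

1,449 cases

Q* = √(2·D·S / H) = √(2·50,000·210 / 10) = √2,100,000.0 ≈ 1,449.14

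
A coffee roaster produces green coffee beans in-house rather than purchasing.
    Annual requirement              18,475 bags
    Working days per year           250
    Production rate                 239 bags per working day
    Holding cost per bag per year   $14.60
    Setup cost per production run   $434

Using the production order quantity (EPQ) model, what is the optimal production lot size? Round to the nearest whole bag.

d = 18,475/250 = 73.9000 bags/day;  effective holding cost H(1 − d/p) = 14.6·(1 − 73.9000/239) = 10.08561
Q* = √(2DS / H_eff) = √(2·18,475·434 / 10.08561) ≈ 1,260.96

1,261 bags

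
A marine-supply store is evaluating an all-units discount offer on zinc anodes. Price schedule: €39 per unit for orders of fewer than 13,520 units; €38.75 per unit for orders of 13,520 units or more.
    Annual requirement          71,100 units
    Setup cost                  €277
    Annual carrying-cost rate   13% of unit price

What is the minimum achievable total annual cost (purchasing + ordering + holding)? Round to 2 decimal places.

H₁ = 13%×€39 = €5.0700;  H₂ = 13%×€38.75 = €5.0375
EOQ₁ = √(2×71,100×277/5.0700) = 2,787.31  (< 13,520, feasible at tier 1)
EOQ₂ = √(2×71,100×277/5.0375) = 2,796.29  (< 13,520 → use Q = 13,520 at tier-2 price)
TC(tier 1 (EOQ₁), Q≈2,787.3) = €2,787,031.68
TC(tier 2, Q≈13,520.0) = €2,790,635.21
Minimum at tier 1 (EOQ₁): €2,787,031.68

€2,787,031.68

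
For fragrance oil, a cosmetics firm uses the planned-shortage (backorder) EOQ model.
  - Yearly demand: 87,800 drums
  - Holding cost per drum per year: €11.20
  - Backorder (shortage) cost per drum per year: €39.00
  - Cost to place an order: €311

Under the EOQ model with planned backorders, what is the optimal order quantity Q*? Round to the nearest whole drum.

Basic EOQ = √(2·87,800·311/11.2) = 2,208.175
Backorder adjustment √((H+b)/b) = √((11.2+39)/39) = 1.1345
Q* = 2,208.175 × 1.1345 ≈ 2,505.26

2,505 drums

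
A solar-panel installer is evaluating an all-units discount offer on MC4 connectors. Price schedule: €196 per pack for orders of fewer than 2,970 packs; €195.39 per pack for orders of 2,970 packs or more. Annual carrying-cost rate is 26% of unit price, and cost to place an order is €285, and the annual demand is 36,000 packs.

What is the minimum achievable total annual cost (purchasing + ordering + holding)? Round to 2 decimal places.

H₁ = 26%×€196 = €50.9600;  H₂ = 26%×€195.39 = €50.8014
EOQ₁ = √(2×36,000×285/50.9600) = 634.56  (< 2,970, feasible at tier 1)
EOQ₂ = √(2×36,000×285/50.8014) = 635.55  (< 2,970 → use Q = 2,970 at tier-2 price)
TC(tier 1 (EOQ₁), Q≈634.6) = €7,088,337.27
TC(tier 2, Q≈2,970.0) = €7,112,934.62
Minimum at tier 1 (EOQ₁): €7,088,337.27

€7,088,337.27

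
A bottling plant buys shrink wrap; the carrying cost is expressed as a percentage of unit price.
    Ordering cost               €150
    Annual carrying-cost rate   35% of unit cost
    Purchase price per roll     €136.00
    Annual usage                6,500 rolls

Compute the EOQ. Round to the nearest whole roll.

Carrying cost H = €136 × 35% = €47.6000/roll/yr
2DS/H = 2·6,500·150/47.6 = 40,966.39
EOQ = √40,966.39 ≈ 202.40

202 rolls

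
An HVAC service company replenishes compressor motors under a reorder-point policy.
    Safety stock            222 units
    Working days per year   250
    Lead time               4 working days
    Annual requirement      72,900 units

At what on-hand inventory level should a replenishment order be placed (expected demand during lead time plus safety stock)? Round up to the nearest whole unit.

1,389 units

Daily demand d = 72,900 / 250 = 291.600 units/day
Demand during lead time = 291.600 × 4 = 1,166.40
Reorder point = 1,166.40 + 222 = 1,388.40 → round up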